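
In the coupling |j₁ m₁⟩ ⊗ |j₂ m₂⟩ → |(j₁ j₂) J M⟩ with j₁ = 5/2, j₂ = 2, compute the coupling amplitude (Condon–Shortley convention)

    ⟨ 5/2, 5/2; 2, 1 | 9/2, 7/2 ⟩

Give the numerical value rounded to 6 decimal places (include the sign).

+0.666667

j₁+j₂−J=0  J+j₁−j₂=5  J−j₁+j₂=4  j₁+j₂+J+1=10
(j₁±m₁, j₂±m₂, J±M) = (5,0,3,1,8,1)
P² = 230400
sum k=0..0:
  [0] +1/720 = 1/720
S = 1/720
C² = P²·S² = 4/9 ; C = +0.666667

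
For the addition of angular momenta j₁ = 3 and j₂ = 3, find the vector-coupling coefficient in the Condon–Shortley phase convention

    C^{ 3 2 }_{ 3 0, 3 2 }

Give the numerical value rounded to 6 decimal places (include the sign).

√[7·3!3!3!/10! · 3!3!5!1!5!1!] = √(216)
  +(−1)^2/∏(2,1,1,3,2,0)! = 1/24  (running 1/24)
  +(−1)^3/∏(3,0,0,2,3,1)! = -1/72  (running 1/36)
⟨..|..⟩ = √(216)·(1/36) = +0.408248

+√(1/6) = +0.408248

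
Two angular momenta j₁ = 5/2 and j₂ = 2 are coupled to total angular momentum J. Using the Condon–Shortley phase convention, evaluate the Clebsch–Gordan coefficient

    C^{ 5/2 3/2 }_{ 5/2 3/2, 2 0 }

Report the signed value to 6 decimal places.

−√(1/70) = -0.119523

√[6·2!3!2!/8! · 4!1!2!2!4!1!] = √(288/35)
  +(−1)^0/∏(0,2,1,2,2,0)! = 1/8  (running 1/8)
  +(−1)^1/∏(1,1,0,1,3,1)! = -1/6  (running -1/24)
⟨..|..⟩ = √(288/35)·(-1/24) = -0.119523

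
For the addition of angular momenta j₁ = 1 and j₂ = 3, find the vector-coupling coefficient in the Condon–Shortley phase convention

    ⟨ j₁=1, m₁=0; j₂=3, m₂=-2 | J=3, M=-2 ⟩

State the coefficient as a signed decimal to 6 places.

j₁+j₂−J=1  J+j₁−j₂=1  J−j₁+j₂=5  j₁+j₂+J+1=8
(j₁±m₁, j₂±m₂, J±M) = (1,1,1,5,1,5)
P² = 300
sum k=0..1:
  [0] +1/24 = 1/24
  [1] −1/120 = -1/120
S = 1/30
C² = P²·S² = 1/3 ; C = +0.577350

+0.577350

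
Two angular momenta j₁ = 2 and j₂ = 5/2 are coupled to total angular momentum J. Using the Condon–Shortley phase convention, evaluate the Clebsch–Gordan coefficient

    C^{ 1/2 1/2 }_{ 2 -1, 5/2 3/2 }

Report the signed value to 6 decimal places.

√[2·4!0!1!/6! · 1!3!4!1!1!0!] = √(48/5)
  +(−1)^3/∏(3,1,0,1,0,0)! = -1/6  (running -1/6)
⟨..|..⟩ = √(48/5)·(-1/6) = -0.516398

-0.516398  (= −√(4/15))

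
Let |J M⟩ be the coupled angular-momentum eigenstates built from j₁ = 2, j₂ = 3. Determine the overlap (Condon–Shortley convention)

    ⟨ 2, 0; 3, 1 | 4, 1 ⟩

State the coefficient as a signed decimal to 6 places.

triangle: 1!×3!×5!/10! = 720/3628800
(j±m)!: 2!×2!×4!×2!×5!×3! = 138240
prefactor² = (2J+1)×Δ×N² = 1728/7
  k=0: +1/(0!×1!×2!×4!×1!×1!) = 1/48
  k=1: −1/(1!×0!×1!×3!×2!×2!) = -1/24
Σ = -1/48  ⇒  CG² = 1728/7×(-1/48)² = 3/28
CG = −√(3/28) = -0.327327

−√(3/28) ≈ -0.327327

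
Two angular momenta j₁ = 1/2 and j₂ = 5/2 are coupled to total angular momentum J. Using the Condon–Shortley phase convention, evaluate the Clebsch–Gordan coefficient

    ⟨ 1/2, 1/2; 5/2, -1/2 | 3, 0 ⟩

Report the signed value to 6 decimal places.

triangle: 0!*1!*5!/7! = 120/5040
(j±m)!: 1!*0!*2!*3!*3!*3! = 432
prefactor² = (2J+1)*Δ*N² = 72
  k=0: +1/(0!*0!*0!*2!*1!*3!) = 1/12
Σ = 1/12  ⇒  CG² = 72*1/12² = 1/2
CG = +√(1/2) = +0.707107

+0.707107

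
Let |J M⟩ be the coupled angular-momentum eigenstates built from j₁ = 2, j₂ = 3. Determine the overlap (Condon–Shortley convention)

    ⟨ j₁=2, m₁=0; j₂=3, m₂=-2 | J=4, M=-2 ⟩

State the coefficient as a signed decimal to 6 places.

+√(12/35) ≈ +0.585540

j₁+j₂−J=1  J+j₁−j₂=3  J−j₁+j₂=5  j₁+j₂+J+1=10
(j₁±m₁, j₂±m₂, J±M) = (2,2,1,5,2,6)
P² = 8640/7
sum k=0..1:
  [0] +1/48 = 1/48
  [1] −1/240 = -1/240
S = 1/60
C² = P²·S² = 12/35 ; C = +0.585540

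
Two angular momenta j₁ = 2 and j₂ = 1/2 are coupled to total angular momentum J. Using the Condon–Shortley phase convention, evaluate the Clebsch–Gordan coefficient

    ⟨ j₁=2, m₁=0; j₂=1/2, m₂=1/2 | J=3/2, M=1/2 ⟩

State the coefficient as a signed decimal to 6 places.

j₁+j₂−J=1  J+j₁−j₂=3  J−j₁+j₂=0  j₁+j₂+J+1=5
(j₁±m₁, j₂±m₂, J±M) = (2,2,1,0,2,1)
P² = 8/5
sum k=1..1:
  [1] −1/2 = -1/2
S = -1/2
C² = P²·S² = 2/5 ; C = -0.632456

−√(2/5) ≈ -0.632456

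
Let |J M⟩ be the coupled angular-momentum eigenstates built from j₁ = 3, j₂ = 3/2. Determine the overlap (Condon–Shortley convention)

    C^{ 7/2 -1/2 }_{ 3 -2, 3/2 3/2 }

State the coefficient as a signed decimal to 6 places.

-0.487950  (= −√(5/21))

√[8·1!5!2!/9! · 1!5!3!0!3!4!] = √(3840/7)
  +(−1)^1/∏(1,0,4,2,1,0)! = -1/48  (running -1/48)
⟨..|..⟩ = √(3840/7)·(-1/48) = -0.487950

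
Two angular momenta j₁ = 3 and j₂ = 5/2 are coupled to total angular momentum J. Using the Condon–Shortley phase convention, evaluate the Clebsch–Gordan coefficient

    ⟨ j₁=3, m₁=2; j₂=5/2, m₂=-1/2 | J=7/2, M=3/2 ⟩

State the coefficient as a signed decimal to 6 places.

triangle: 2!·4!·3!/10! = 288/3628800
(j±m)!: 5!·1!·2!·3!·5!·2! = 345600
prefactor² = (2J+1)·Δ·N² = 1536/7
  k=0: +1/(0!·2!·1!·2!·3!·1!) = 1/24
  k=1: −1/(1!·1!·0!·1!·4!·2!) = -1/48
Σ = 1/48  ⇒  CG² = 1536/7·1/48² = 2/21
CG = +√(2/21) = +0.308607

+0.308607  (= +√(2/21))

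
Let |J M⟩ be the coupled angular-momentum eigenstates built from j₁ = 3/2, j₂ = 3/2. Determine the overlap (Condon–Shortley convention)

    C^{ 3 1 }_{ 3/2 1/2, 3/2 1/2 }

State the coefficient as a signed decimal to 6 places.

+0.774597  (= +√(3/5))

√[7·0!3!3!/7! · 2!1!2!1!4!2!] = √(48/5)
  +(−1)^0/∏(0,0,1,2,2,1)! = 1/4  (running 1/4)
⟨..|..⟩ = √(48/5)·(1/4) = +0.774597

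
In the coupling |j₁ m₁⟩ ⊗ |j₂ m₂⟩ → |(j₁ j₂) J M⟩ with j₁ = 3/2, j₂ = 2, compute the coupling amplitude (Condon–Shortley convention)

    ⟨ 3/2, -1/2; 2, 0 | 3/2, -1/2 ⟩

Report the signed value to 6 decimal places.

j₁+j₂−J=2  J+j₁−j₂=1  J−j₁+j₂=2  j₁+j₂+J+1=6
(j₁±m₁, j₂±m₂, J±M) = (1,2,2,2,1,2)
P² = 16/45
sum k=1..2:
  [1] −1/1 = -1
  [2] +1/4 = 1/4
S = -3/4
C² = P²·S² = 1/5 ; C = -0.447214

-0.447214  (= −√(1/5))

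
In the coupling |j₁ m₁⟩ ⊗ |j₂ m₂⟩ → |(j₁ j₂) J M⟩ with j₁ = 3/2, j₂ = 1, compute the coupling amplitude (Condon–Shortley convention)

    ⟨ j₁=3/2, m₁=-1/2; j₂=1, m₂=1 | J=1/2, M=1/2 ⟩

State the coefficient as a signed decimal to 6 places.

√[2·2!1!0!/4! · 1!2!2!0!1!0!] = √(2/3)
  +(−1)^2/∏(2,0,0,0,1,0)! = 1/2  (running 1/2)
⟨..|..⟩ = √(2/3)·(1/2) = +0.408248

+√(1/6) = +0.408248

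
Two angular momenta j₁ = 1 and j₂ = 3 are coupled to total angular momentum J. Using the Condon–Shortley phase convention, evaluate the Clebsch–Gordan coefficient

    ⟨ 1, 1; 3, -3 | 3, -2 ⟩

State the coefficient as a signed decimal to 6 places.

√[7·1!1!5!/8! · 2!0!0!6!1!5!] = √(3600)
  +(−1)^0/∏(0,1,0,0,1,5)! = 1/120  (running 1/120)
⟨..|..⟩ = √(3600)·(1/120) = +0.500000

+√(1/4) ≈ +0.500000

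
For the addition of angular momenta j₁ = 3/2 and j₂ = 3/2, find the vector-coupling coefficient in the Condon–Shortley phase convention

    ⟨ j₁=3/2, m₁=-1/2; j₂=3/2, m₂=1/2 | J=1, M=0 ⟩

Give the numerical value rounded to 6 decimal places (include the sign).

triangle: 2!×1!×1!/5! = 2/120
(j±m)!: 1!×2!×2!×1!×1!×1! = 4
prefactor² = (2J+1)×Δ×N² = 1/5
  k=1: −1/(1!×1!×1!×1!×0!×0!) = -1
  k=2: +1/(2!×0!×0!×0!×1!×1!) = 1/2
Σ = -1/2  ⇒  CG² = 1/5×(-1/2)² = 1/20
CG = −√(1/20) = -0.223607

−√(1/20) ≈ -0.223607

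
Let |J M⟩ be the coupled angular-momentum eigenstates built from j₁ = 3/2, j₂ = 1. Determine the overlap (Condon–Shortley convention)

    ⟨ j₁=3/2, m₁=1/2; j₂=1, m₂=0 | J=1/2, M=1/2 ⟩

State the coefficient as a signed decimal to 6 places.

-0.577350  (= −√(1/3))

triangle: 2!×1!×0!/4! = 2/24
(j±m)!: 2!×1!×1!×1!×1!×0! = 2
prefactor² = (2J+1)×Δ×N² = 1/3
  k=1: −1/(1!×1!×0!×0!×1!×0!) = -1
Σ = -1  ⇒  CG² = 1/3×(-1)² = 1/3
CG = −√(1/3) = -0.577350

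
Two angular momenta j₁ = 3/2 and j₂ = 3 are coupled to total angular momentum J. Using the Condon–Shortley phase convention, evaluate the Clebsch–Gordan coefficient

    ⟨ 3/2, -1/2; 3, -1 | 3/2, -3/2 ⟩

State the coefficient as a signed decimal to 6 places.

triangle: 3!·0!·3!/7! = 36/5040
(j±m)!: 1!·2!·2!·4!·0!·3! = 576
prefactor² = (2J+1)·Δ·N² = 576/35
  k=2: +1/(2!·1!·0!·0!·0!·3!) = 1/12
Σ = 1/12  ⇒  CG² = 576/35·1/12² = 4/35
CG = +√(4/35) = +0.338062

+√(4/35) = +0.338062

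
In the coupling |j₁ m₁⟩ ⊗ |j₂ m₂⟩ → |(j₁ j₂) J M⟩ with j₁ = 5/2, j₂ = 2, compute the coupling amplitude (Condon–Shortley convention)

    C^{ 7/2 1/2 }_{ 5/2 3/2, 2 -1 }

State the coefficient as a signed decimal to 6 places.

+0.619780  (= +√(121/315))

√[8·1!4!3!/9! · 4!1!1!3!4!3!] = √(2304/35)
  +(−1)^0/∏(0,1,1,1,3,2)! = 1/12  (running 1/12)
  +(−1)^1/∏(1,0,0,0,4,3)! = -1/144  (running 11/144)
⟨..|..⟩ = √(2304/35)·(11/144) = +0.619780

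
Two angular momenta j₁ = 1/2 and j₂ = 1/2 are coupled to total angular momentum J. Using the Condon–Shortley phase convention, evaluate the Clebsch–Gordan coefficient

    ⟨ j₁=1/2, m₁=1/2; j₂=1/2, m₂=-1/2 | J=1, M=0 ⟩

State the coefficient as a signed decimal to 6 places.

+0.707107  (= +√(1/2))

√[3·0!1!1!/3! · 1!0!0!1!1!1!] = √(1/2)
  +(−1)^0/∏(0,0,0,0,1,1)! = 1  (running 1)
⟨..|..⟩ = √(1/2)·(1) = +0.707107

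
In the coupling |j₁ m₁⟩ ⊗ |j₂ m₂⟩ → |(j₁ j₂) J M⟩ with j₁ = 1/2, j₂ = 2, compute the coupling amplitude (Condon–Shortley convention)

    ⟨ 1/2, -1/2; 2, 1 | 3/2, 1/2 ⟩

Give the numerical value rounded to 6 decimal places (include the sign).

triangle: 1!*0!*3!/5! = 6/120
(j±m)!: 0!*1!*3!*1!*2!*1! = 12
prefactor² = (2J+1)*Δ*N² = 12/5
  k=1: −1/(1!*0!*0!*2!*0!*1!) = -1/2
Σ = -1/2  ⇒  CG² = 12/5*(-1/2)² = 3/5
CG = −√(3/5) = -0.774597

-0.774597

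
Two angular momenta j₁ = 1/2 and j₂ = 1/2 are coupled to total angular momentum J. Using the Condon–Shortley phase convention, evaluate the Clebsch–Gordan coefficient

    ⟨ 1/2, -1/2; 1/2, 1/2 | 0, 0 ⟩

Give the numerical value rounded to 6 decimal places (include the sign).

-0.707107  (= −√(1/2))

triangle: 1!·0!·0!/2! = 1/2
(j±m)!: 0!·1!·1!·0!·0!·0! = 1
prefactor² = (2J+1)·Δ·N² = 1/2
  k=1: −1/(1!·0!·0!·0!·0!·0!) = -1
Σ = -1  ⇒  CG² = 1/2·(-1)² = 1/2
CG = −√(1/2) = -0.707107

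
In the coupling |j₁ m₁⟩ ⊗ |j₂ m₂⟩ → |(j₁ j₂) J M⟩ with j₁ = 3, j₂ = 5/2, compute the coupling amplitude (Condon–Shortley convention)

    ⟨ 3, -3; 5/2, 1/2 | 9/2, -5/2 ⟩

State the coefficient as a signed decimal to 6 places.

j₁+j₂−J=1  J+j₁−j₂=5  J−j₁+j₂=4  j₁+j₂+J+1=11
(j₁±m₁, j₂±m₂, J±M) = (0,6,3,2,2,7)
P² = 691200/11
sum k=1..1:
  [1] −1/480 = -1/480
S = -1/480
C² = P²·S² = 3/11 ; C = -0.522233

-0.522233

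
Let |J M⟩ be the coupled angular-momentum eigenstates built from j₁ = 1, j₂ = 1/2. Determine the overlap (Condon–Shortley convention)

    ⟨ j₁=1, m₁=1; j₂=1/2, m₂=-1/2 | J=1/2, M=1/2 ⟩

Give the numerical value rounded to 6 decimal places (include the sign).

triangle: 1!·1!·0!/3! = 1/6
(j±m)!: 2!·0!·0!·1!·1!·0! = 2
prefactor² = (2J+1)·Δ·N² = 2/3
  k=0: +1/(0!·1!·0!·0!·1!·0!) = 1
Σ = 1  ⇒  CG² = 2/3·1² = 2/3
CG = +√(2/3) = +0.816497

+√(2/3) = +0.816497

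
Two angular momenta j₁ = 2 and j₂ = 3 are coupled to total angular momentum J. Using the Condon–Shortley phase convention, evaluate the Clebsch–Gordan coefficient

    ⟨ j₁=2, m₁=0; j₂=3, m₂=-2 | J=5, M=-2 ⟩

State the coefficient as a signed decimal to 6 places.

+√(3/10) = +0.547723

j₁+j₂−J=0  J+j₁−j₂=4  J−j₁+j₂=6  j₁+j₂+J+1=11
(j₁±m₁, j₂±m₂, J±M) = (2,2,1,5,3,7)
P² = 69120
sum k=0..0:
  [0] +1/480 = 1/480
S = 1/480
C² = P²·S² = 3/10 ; C = +0.547723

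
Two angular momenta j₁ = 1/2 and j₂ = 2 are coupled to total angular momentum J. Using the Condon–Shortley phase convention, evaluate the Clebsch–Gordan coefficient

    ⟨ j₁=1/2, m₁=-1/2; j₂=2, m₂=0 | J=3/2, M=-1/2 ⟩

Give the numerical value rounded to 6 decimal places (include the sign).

−√(2/5) ≈ -0.632456

√[4·1!0!3!/5! · 0!1!2!2!1!2!] = √(8/5)
  +(−1)^1/∏(1,0,0,1,0,2)! = -1/2  (running -1/2)
⟨..|..⟩ = √(8/5)·(-1/2) = -0.632456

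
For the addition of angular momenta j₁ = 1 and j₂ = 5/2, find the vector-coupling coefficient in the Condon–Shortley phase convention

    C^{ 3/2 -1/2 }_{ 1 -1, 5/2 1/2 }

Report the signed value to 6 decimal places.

+√(1/5) ≈ +0.447214

triangle: 2!·0!·3!/6! = 12/720
(j±m)!: 0!·2!·3!·2!·1!·2! = 48
prefactor² = (2J+1)·Δ·N² = 16/5
  k=2: +1/(2!·0!·0!·1!·0!·2!) = 1/4
Σ = 1/4  ⇒  CG² = 16/5·1/4² = 1/5
CG = +√(1/5) = +0.447214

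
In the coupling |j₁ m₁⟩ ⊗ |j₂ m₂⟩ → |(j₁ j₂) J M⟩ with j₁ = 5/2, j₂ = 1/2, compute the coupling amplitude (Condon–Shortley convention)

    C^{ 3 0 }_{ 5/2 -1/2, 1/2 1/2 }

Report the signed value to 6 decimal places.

√[7·0!5!1!/7! · 2!3!1!0!3!3!] = √(72)
  +(−1)^0/∏(0,0,3,1,2,0)! = 1/12  (running 1/12)
⟨..|..⟩ = √(72)·(1/12) = +0.707107

+0.707107  (= +√(1/2))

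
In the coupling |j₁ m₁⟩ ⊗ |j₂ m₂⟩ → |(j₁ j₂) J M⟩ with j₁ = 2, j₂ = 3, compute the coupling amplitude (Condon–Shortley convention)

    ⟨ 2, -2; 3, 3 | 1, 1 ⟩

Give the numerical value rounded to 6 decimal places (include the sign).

+√(3/7) ≈ +0.654654

triangle: 4!·0!·2!/7! = 48/5040
(j±m)!: 0!·4!·6!·0!·2!·0! = 34560
prefactor² = (2J+1)·Δ·N² = 6912/7
  k=4: +1/(4!·0!·0!·2!·0!·0!) = 1/48
Σ = 1/48  ⇒  CG² = 6912/7·1/48² = 3/7
CG = +√(3/7) = +0.654654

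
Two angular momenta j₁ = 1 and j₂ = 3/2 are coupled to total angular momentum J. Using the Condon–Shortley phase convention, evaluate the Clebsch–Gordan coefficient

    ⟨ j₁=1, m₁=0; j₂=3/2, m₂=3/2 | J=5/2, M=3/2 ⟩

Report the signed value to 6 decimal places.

+√(2/5) = +0.632456

j₁+j₂−J=0  J+j₁−j₂=2  J−j₁+j₂=3  j₁+j₂+J+1=6
(j₁±m₁, j₂±m₂, J±M) = (1,1,3,0,4,1)
P² = 72/5
sum k=0..0:
  [0] +1/6 = 1/6
S = 1/6
C² = P²·S² = 2/5 ; C = +0.632456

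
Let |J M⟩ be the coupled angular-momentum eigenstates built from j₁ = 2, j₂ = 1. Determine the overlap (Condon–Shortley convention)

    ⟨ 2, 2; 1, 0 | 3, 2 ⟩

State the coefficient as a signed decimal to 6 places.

j₁+j₂−J=0  J+j₁−j₂=4  J−j₁+j₂=2  j₁+j₂+J+1=7
(j₁±m₁, j₂±m₂, J±M) = (4,0,1,1,5,1)
P² = 192
sum k=0..0:
  [0] +1/24 = 1/24
S = 1/24
C² = P²·S² = 1/3 ; C = +0.577350

+0.577350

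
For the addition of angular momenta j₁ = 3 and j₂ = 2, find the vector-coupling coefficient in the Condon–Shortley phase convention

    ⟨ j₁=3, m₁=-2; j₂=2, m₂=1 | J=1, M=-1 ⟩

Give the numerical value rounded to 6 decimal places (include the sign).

−√(2/7) = -0.534522

√[3·4!2!0!/7! · 1!5!3!1!0!2!] = √(288/7)
  +(−1)^3/∏(3,1,2,0,0,0)! = -1/12  (running -1/12)
⟨..|..⟩ = √(288/7)·(-1/12) = -0.534522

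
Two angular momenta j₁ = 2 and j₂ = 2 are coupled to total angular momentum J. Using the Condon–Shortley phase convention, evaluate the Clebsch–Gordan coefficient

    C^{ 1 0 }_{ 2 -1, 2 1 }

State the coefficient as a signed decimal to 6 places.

+0.316228  (= +√(1/10))

triangle: 3!×1!×1!/6! = 6/720
(j±m)!: 1!×3!×3!×1!×1!×1! = 36
prefactor² = (2J+1)×Δ×N² = 9/10
  k=2: +1/(2!×1!×1!×1!×0!×0!) = 1/2
  k=3: −1/(3!×0!×0!×0!×1!×1!) = -1/6
Σ = 1/3  ⇒  CG² = 9/10×1/3² = 1/10
CG = +√(1/10) = +0.316228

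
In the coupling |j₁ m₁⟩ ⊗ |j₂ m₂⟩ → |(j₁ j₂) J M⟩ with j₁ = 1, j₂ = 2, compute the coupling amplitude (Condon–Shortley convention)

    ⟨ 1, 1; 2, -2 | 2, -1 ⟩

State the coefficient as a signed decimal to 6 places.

triangle: 1!*1!*3!/6! = 6/720
(j±m)!: 2!*0!*0!*4!*1!*3! = 288
prefactor² = (2J+1)*Δ*N² = 12
  k=0: +1/(0!*1!*0!*0!*1!*3!) = 1/6
Σ = 1/6  ⇒  CG² = 12*1/6² = 1/3
CG = +√(1/3) = +0.577350

+0.577350  (= +√(1/3))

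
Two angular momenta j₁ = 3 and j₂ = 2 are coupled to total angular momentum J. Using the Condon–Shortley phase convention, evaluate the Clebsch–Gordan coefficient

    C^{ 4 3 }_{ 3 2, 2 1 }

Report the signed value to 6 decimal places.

+0.223607

triangle: 1!*5!*3!/10! = 720/3628800
(j±m)!: 5!*1!*3!*1!*7!*1! = 3628800
prefactor² = (2J+1)*Δ*N² = 6480
  k=0: +1/(0!*1!*1!*3!*4!*0!) = 1/144
  k=1: −1/(1!*0!*0!*2!*5!*1!) = -1/240
Σ = 1/360  ⇒  CG² = 6480*1/360² = 1/20
CG = +√(1/20) = +0.223607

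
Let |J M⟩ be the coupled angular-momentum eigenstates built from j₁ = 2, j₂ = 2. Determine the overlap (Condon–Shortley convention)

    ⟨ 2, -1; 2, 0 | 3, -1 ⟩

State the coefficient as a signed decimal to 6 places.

j₁+j₂−J=1  J+j₁−j₂=3  J−j₁+j₂=3  j₁+j₂+J+1=8
(j₁±m₁, j₂±m₂, J±M) = (1,3,2,2,2,4)
P² = 36/5
sum k=0..1:
  [0] +1/12 = 1/12
  [1] −1/4 = -1/4
S = -1/6
C² = P²·S² = 1/5 ; C = -0.447214

−√(1/5) = -0.447214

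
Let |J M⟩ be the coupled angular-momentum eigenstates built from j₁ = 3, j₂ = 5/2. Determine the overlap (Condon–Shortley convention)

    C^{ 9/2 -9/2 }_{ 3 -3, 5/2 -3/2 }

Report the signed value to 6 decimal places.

−√(6/11) = -0.738549

j₁+j₂−J=1  J+j₁−j₂=5  J−j₁+j₂=4  j₁+j₂+J+1=11
(j₁±m₁, j₂±m₂, J±M) = (0,6,1,4,0,9)
P² = 49766400/11
sum k=1..1:
  [1] −1/2880 = -1/2880
S = -1/2880
C² = P²·S² = 6/11 ; C = -0.738549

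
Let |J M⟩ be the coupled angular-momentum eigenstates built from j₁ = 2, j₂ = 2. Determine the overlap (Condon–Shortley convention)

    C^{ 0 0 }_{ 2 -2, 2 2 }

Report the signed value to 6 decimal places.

+√(1/5) = +0.447214

√[1·4!0!0!/5! · 0!4!4!0!0!0!] = √(576/5)
  +(−1)^4/∏(4,0,0,0,0,0)! = 1/24  (running 1/24)
⟨..|..⟩ = √(576/5)·(1/24) = +0.447214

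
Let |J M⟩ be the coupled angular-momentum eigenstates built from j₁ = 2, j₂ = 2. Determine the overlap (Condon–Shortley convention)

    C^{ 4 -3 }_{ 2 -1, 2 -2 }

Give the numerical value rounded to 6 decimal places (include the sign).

triangle: 0!×4!×4!/9! = 576/362880
(j±m)!: 1!×3!×0!×4!×1!×7! = 725760
prefactor² = (2J+1)×Δ×N² = 10368
  k=0: +1/(0!×0!×3!×0!×1!×4!) = 1/144
Σ = 1/144  ⇒  CG² = 10368×1/144² = 1/2
CG = +√(1/2) = +0.707107

+0.707107  (= +√(1/2))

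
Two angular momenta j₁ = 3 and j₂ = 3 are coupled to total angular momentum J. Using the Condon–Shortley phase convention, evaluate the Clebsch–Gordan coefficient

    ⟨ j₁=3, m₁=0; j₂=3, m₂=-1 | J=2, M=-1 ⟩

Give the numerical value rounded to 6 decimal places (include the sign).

√[5·4!2!2!/9! · 3!3!2!4!1!3!] = √(96/7)
  +(−1)^1/∏(1,3,2,1,0,1)! = -1/12  (running -1/12)
  +(−1)^2/∏(2,2,1,0,1,2)! = 1/8  (running 1/24)
⟨..|..⟩ = √(96/7)·(1/24) = +0.154303

+√(1/42) ≈ +0.154303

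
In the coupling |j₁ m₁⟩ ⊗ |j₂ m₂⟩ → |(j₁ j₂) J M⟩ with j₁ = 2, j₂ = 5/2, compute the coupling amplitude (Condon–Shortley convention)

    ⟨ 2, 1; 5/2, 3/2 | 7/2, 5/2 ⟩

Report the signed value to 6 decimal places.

-0.125988  (= −√(1/63))

triangle: 1!*3!*4!/9! = 144/362880
(j±m)!: 3!*1!*4!*1!*6!*1! = 103680
prefactor² = (2J+1)*Δ*N² = 2304/7
  k=0: +1/(0!*1!*1!*4!*2!*0!) = 1/48
  k=1: −1/(1!*0!*0!*3!*3!*1!) = -1/36
Σ = -1/144  ⇒  CG² = 2304/7*(-1/144)² = 1/63
CG = −√(1/63) = -0.125988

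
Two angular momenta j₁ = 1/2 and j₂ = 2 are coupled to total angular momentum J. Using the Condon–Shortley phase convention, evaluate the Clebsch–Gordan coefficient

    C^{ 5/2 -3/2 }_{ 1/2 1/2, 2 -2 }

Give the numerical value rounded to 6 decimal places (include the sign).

j₁+j₂−J=0  J+j₁−j₂=1  J−j₁+j₂=4  j₁+j₂+J+1=6
(j₁±m₁, j₂±m₂, J±M) = (1,0,0,4,1,4)
P² = 576/5
sum k=0..0:
  [0] +1/24 = 1/24
S = 1/24
C² = P²·S² = 1/5 ; C = +0.447214

+0.447214  (= +√(1/5))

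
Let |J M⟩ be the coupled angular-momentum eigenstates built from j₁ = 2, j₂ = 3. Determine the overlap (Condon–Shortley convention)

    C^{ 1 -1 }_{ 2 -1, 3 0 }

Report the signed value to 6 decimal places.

-0.292770

j₁+j₂−J=4  J+j₁−j₂=0  J−j₁+j₂=2  j₁+j₂+J+1=7
(j₁±m₁, j₂±m₂, J±M) = (1,3,3,3,0,2)
P² = 432/35
sum k=3..3:
  [3] −1/12 = -1/12
S = -1/12
C² = P²·S² = 3/35 ; C = -0.292770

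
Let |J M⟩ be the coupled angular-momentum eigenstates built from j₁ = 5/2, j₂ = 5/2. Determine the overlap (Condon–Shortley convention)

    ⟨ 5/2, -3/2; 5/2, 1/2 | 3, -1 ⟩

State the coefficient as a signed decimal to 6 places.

+√(1/30) = +0.182574

j₁+j₂−J=2  J+j₁−j₂=3  J−j₁+j₂=3  j₁+j₂+J+1=9
(j₁±m₁, j₂±m₂, J±M) = (1,4,3,2,2,4)
P² = 96/5
sum k=1..2:
  [1] −1/12 = -1/12
  [2] +1/8 = 1/8
S = 1/24
C² = P²·S² = 1/30 ; C = +0.182574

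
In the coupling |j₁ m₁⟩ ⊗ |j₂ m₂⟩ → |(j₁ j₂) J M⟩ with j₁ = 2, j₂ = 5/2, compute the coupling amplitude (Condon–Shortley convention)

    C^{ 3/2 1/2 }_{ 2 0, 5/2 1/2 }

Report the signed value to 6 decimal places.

+0.239046

j₁+j₂−J=3  J+j₁−j₂=1  J−j₁+j₂=2  j₁+j₂+J+1=7
(j₁±m₁, j₂±m₂, J±M) = (2,2,3,2,2,1)
P² = 32/35
sum k=1..2:
  [1] −1/4 = -1/4
  [2] +1/2 = 1/2
S = 1/4
C² = P²·S² = 2/35 ; C = +0.239046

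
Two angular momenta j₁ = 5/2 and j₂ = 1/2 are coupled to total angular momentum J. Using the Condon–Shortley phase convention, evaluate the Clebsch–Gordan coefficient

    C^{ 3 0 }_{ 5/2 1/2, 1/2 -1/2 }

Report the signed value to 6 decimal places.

√[7·0!5!1!/7! · 3!2!0!1!3!3!] = √(72)
  +(−1)^0/∏(0,0,2,0,3,1)! = 1/12  (running 1/12)
⟨..|..⟩ = √(72)·(1/12) = +0.707107

+√(1/2) ≈ +0.707107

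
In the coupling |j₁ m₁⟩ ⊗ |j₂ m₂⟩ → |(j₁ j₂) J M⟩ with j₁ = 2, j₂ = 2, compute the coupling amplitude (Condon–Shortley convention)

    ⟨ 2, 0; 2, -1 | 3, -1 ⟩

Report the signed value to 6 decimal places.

+√(1/5) ≈ +0.447214

triangle: 1!*3!*3!/8! = 36/40320
(j±m)!: 2!*2!*1!*3!*2!*4! = 1152
prefactor² = (2J+1)*Δ*N² = 36/5
  k=0: +1/(0!*1!*2!*1!*1!*2!) = 1/4
  k=1: −1/(1!*0!*1!*0!*2!*3!) = -1/12
Σ = 1/6  ⇒  CG² = 36/5*1/6² = 1/5
CG = +√(1/5) = +0.447214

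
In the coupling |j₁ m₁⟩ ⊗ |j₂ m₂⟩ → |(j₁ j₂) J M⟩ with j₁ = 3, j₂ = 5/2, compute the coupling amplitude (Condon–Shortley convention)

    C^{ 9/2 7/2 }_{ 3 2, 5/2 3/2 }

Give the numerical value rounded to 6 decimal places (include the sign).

+√(1/99) = +0.100504

√[10·1!5!4!/11! · 5!1!4!1!8!1!] = √(921600/11)
  +(−1)^0/∏(0,1,1,4,4,0)! = 1/576  (running 1/576)
  +(−1)^1/∏(1,0,0,3,5,1)! = -1/720  (running 1/2880)
⟨..|..⟩ = √(921600/11)·(1/2880) = +0.100504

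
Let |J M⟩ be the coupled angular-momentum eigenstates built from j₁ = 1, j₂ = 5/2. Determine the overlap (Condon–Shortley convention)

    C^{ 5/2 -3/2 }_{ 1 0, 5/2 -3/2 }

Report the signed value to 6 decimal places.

+0.507093

triangle: 1!×1!×4!/7! = 24/5040
(j±m)!: 1!×1!×1!×4!×1!×4! = 576
prefactor² = (2J+1)×Δ×N² = 576/35
  k=0: +1/(0!×1!×1!×1!×0!×3!) = 1/6
  k=1: −1/(1!×0!×0!×0!×1!×4!) = -1/24
Σ = 1/8  ⇒  CG² = 576/35×1/8² = 9/35
CG = +√(9/35) = +0.507093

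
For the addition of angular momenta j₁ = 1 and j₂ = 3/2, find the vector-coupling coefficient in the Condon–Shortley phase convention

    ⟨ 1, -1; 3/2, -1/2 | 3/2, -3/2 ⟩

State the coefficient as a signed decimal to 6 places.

j₁+j₂−J=1  J+j₁−j₂=1  J−j₁+j₂=2  j₁+j₂+J+1=5
(j₁±m₁, j₂±m₂, J±M) = (0,2,1,2,0,3)
P² = 8/5
sum k=1..1:
  [1] −1/2 = -1/2
S = -1/2
C² = P²·S² = 2/5 ; C = -0.632456

-0.632456  (= −√(2/5))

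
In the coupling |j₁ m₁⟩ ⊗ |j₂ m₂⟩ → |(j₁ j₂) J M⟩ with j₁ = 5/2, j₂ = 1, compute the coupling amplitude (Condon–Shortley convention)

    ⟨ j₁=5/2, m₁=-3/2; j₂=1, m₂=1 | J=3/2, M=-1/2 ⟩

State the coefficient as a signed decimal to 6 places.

√[4·2!3!0!/6! · 1!4!2!0!1!2!] = √(32/5)
  +(−1)^2/∏(2,0,2,0,1,0)! = 1/4  (running 1/4)
⟨..|..⟩ = √(32/5)·(1/4) = +0.632456

+√(2/5) = +0.632456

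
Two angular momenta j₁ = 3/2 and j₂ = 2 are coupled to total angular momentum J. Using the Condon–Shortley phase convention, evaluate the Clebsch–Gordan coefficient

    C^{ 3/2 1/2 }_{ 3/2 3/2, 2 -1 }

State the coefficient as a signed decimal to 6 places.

triangle: 2!×1!×2!/6! = 4/720
(j±m)!: 3!×0!×1!×3!×2!×1! = 72
prefactor² = (2J+1)×Δ×N² = 8/5
  k=0: +1/(0!×2!×0!×1!×1!×1!) = 1/2
Σ = 1/2  ⇒  CG² = 8/5×1/2² = 2/5
CG = +√(2/5) = +0.632456

+0.632456  (= +√(2/5))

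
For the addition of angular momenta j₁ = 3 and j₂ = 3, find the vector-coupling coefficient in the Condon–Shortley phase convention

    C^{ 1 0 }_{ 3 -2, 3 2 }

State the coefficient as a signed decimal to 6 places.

+√(1/7) ≈ +0.377964

triangle: 5!×1!×1!/8! = 120/40320
(j±m)!: 1!×5!×5!×1!×1!×1! = 14400
prefactor² = (2J+1)×Δ×N² = 900/7
  k=4: +1/(4!×1!×1!×1!×0!×0!) = 1/24
  k=5: −1/(5!×0!×0!×0!×1!×1!) = -1/120
Σ = 1/30  ⇒  CG² = 900/7×1/30² = 1/7
CG = +√(1/7) = +0.377964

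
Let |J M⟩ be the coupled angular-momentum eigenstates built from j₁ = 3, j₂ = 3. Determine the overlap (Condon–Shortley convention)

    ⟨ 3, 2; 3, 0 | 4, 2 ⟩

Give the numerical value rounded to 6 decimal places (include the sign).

+0.139573

triangle: 2!×4!×4!/11! = 1152/39916800
(j±m)!: 5!×1!×3!×3!×6!×2! = 6220800
prefactor² = (2J+1)×Δ×N² = 124416/77
  k=0: +1/(0!×2!×1!×3!×3!×1!) = 1/72
  k=1: −1/(1!×1!×0!×2!×4!×2!) = -1/96
Σ = 1/288  ⇒  CG² = 124416/77×1/288² = 3/154
CG = +√(3/154) = +0.139573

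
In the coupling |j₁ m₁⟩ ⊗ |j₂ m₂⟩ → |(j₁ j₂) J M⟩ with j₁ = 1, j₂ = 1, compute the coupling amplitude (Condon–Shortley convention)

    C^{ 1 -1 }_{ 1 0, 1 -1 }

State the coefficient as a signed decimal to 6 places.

+√(1/2) ≈ +0.707107

triangle: 1!×1!×1!/4! = 1/24
(j±m)!: 1!×1!×0!×2!×0!×2! = 4
prefactor² = (2J+1)×Δ×N² = 1/2
  k=0: +1/(0!×1!×1!×0!×0!×1!) = 1
Σ = 1  ⇒  CG² = 1/2×1² = 1/2
CG = +√(1/2) = +0.707107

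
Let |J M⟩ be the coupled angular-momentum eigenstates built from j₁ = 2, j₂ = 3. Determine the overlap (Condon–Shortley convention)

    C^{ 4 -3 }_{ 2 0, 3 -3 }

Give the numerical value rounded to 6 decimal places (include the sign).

j₁+j₂−J=1  J+j₁−j₂=3  J−j₁+j₂=5  j₁+j₂+J+1=10
(j₁±m₁, j₂±m₂, J±M) = (2,2,0,6,1,7)
P² = 25920
sum k=0..0:
  [0] +1/240 = 1/240
S = 1/240
C² = P²·S² = 9/20 ; C = +0.670820

+√(9/20) ≈ +0.670820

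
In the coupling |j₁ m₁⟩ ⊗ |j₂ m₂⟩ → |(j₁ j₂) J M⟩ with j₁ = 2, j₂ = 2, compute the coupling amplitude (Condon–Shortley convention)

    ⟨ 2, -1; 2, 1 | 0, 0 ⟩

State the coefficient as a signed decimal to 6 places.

j₁+j₂−J=4  J+j₁−j₂=0  J−j₁+j₂=0  j₁+j₂+J+1=5
(j₁±m₁, j₂±m₂, J±M) = (1,3,3,1,0,0)
P² = 36/5
sum k=3..3:
  [3] −1/6 = -1/6
S = -1/6
C² = P²·S² = 1/5 ; C = -0.447214

-0.447214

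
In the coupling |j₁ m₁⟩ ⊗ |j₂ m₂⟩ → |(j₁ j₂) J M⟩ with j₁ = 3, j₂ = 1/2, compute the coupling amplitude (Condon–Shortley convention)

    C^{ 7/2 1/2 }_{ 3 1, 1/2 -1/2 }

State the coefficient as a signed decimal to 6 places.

triangle: 0!·6!·1!/8! = 720/40320
(j±m)!: 4!·2!·0!·1!·4!·3! = 6912
prefactor² = (2J+1)·Δ·N² = 6912/7
  k=0: +1/(0!·0!·2!·0!·4!·1!) = 1/48
Σ = 1/48  ⇒  CG² = 6912/7·1/48² = 3/7
CG = +√(3/7) = +0.654654

+√(3/7) ≈ +0.654654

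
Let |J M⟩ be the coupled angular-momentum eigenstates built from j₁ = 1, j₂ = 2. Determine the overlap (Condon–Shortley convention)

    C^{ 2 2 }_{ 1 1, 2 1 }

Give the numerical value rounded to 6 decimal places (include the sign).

triangle: 1!×1!×3!/6! = 6/720
(j±m)!: 2!×0!×3!×1!×4!×0! = 288
prefactor² = (2J+1)×Δ×N² = 12
  k=0: +1/(0!×1!×0!×3!×1!×0!) = 1/6
Σ = 1/6  ⇒  CG² = 12×1/6² = 1/3
CG = +√(1/3) = +0.577350

+0.577350  (= +√(1/3))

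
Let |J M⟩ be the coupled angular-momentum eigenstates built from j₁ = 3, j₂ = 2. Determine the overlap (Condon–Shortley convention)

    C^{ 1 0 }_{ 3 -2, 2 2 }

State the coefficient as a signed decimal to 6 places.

triangle: 4!·2!·0!/7! = 48/5040
(j±m)!: 1!·5!·4!·0!·1!·1! = 2880
prefactor² = (2J+1)·Δ·N² = 576/7
  k=4: +1/(4!·0!·1!·0!·1!·0!) = 1/24
Σ = 1/24  ⇒  CG² = 576/7·1/24² = 1/7
CG = +√(1/7) = +0.377964

+√(1/7) = +0.377964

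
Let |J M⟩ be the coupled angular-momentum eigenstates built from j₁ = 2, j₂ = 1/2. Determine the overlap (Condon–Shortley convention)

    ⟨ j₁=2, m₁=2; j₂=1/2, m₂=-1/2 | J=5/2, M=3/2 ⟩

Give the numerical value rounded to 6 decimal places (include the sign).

+√(1/5) ≈ +0.447214

triangle: 0!×4!×1!/6! = 24/720
(j±m)!: 4!×0!×0!×1!×4!×1! = 576
prefactor² = (2J+1)×Δ×N² = 576/5
  k=0: +1/(0!×0!×0!×0!×4!×1!) = 1/24
Σ = 1/24  ⇒  CG² = 576/5×1/24² = 1/5
CG = +√(1/5) = +0.447214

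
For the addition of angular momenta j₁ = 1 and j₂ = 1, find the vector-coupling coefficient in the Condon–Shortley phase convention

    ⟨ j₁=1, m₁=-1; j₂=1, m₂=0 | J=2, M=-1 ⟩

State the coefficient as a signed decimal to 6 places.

+0.707107

j₁+j₂−J=0  J+j₁−j₂=2  J−j₁+j₂=2  j₁+j₂+J+1=5
(j₁±m₁, j₂±m₂, J±M) = (0,2,1,1,1,3)
P² = 2
sum k=0..0:
  [0] +1/2 = 1/2
S = 1/2
C² = P²·S² = 1/2 ; C = +0.707107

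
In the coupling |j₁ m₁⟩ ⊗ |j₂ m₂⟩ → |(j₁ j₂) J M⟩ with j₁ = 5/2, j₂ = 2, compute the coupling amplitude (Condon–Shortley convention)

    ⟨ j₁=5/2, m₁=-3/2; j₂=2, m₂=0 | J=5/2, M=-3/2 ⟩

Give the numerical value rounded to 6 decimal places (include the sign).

triangle: 2!×3!×2!/8! = 24/40320
(j±m)!: 1!×4!×2!×2!×1!×4! = 2304
prefactor² = (2J+1)×Δ×N² = 288/35
  k=1: −1/(1!×1!×3!×1!×0!×1!) = -1/6
  k=2: +1/(2!×0!×2!×0!×1!×2!) = 1/8
Σ = -1/24  ⇒  CG² = 288/35×(-1/24)² = 1/70
CG = −√(1/70) = -0.119523

-0.119523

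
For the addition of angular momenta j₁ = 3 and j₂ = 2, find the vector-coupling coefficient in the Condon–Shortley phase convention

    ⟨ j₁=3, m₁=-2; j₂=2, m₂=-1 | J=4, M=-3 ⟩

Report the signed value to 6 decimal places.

j₁+j₂−J=1  J+j₁−j₂=5  J−j₁+j₂=3  j₁+j₂+J+1=10
(j₁±m₁, j₂±m₂, J±M) = (1,5,1,3,1,7)
P² = 6480
sum k=0..1:
  [0] +1/240 = 1/240
  [1] −1/144 = -1/144
S = -1/360
C² = P²·S² = 1/20 ; C = -0.223607

-0.223607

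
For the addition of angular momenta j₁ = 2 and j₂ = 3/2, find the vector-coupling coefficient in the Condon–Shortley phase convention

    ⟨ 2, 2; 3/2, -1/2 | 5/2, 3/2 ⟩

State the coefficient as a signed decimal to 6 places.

+√(16/35) = +0.676123

j₁+j₂−J=1  J+j₁−j₂=3  J−j₁+j₂=2  j₁+j₂+J+1=7
(j₁±m₁, j₂±m₂, J±M) = (4,0,1,2,4,1)
P² = 576/35
sum k=0..0:
  [0] +1/6 = 1/6
S = 1/6
C² = P²·S² = 16/35 ; C = +0.676123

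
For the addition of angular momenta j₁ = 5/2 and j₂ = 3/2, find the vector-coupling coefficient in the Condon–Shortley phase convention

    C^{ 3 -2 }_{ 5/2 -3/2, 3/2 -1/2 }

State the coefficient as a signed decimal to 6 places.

-0.288675  (= −√(1/12))

j₁+j₂−J=1  J+j₁−j₂=4  J−j₁+j₂=2  j₁+j₂+J+1=8
(j₁±m₁, j₂±m₂, J±M) = (1,4,1,2,1,5)
P² = 48
sum k=0..1:
  [0] +1/24 = 1/24
  [1] −1/12 = -1/12
S = -1/24
C² = P²·S² = 1/12 ; C = -0.288675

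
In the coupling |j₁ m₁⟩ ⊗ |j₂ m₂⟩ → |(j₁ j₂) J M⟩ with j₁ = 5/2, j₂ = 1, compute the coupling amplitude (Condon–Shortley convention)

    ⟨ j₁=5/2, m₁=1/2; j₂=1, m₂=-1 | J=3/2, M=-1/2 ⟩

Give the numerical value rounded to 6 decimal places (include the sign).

+√(1/5) ≈ +0.447214

triangle: 2!×3!×0!/6! = 12/720
(j±m)!: 3!×2!×0!×2!×1!×2! = 48
prefactor² = (2J+1)×Δ×N² = 16/5
  k=0: +1/(0!×2!×2!×0!×1!×0!) = 1/4
Σ = 1/4  ⇒  CG² = 16/5×1/4² = 1/5
CG = +√(1/5) = +0.447214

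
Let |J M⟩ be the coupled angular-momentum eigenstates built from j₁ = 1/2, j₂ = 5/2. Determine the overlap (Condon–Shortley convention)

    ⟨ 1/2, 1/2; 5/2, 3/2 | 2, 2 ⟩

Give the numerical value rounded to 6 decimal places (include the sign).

j₁+j₂−J=1  J+j₁−j₂=0  J−j₁+j₂=4  j₁+j₂+J+1=6
(j₁±m₁, j₂±m₂, J±M) = (1,0,4,1,4,0)
P² = 96
sum k=0..0:
  [0] +1/24 = 1/24
S = 1/24
C² = P²·S² = 1/6 ; C = +0.408248

+0.408248  (= +√(1/6))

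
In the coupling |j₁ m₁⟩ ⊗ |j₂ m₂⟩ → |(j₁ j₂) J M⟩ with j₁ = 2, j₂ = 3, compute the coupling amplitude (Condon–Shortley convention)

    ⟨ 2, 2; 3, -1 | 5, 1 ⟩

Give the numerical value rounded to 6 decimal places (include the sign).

triangle: 0!×4!×6!/11! = 17280/39916800
(j±m)!: 4!×0!×2!×4!×6!×4! = 19906560
prefactor² = (2J+1)×Δ×N² = 663552/7
  k=0: +1/(0!×0!×0!×2!×4!×4!) = 1/1152
Σ = 1/1152  ⇒  CG² = 663552/7×1/1152² = 1/14
CG = +√(1/14) = +0.267261

+0.267261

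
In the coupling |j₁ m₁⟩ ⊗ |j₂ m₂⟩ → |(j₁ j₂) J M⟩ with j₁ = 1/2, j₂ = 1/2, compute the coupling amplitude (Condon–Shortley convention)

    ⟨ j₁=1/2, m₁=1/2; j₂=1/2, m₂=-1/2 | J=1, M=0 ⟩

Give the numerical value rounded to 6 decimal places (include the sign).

√[3·0!1!1!/3! · 1!0!0!1!1!1!] = √(1/2)
  +(−1)^0/∏(0,0,0,0,1,1)! = 1  (running 1)
⟨..|..⟩ = √(1/2)·(1) = +0.707107

+0.707107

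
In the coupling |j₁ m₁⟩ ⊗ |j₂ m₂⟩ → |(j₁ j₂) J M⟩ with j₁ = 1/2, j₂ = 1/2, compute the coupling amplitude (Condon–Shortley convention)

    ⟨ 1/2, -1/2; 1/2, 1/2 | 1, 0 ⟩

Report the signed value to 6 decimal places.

+0.707107

j₁+j₂−J=0  J+j₁−j₂=1  J−j₁+j₂=1  j₁+j₂+J+1=3
(j₁±m₁, j₂±m₂, J±M) = (0,1,1,0,1,1)
P² = 1/2
sum k=0..0:
  [0] +1/1 = 1
S = 1
C² = P²·S² = 1/2 ; C = +0.707107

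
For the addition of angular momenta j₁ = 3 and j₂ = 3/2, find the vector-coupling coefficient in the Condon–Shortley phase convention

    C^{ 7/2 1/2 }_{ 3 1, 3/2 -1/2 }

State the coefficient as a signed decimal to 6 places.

+√(2/7) ≈ +0.534522

triangle: 1!·5!·2!/9! = 240/362880
(j±m)!: 4!·2!·1!·2!·4!·3! = 13824
prefactor² = (2J+1)·Δ·N² = 512/7
  k=0: +1/(0!·1!·2!·1!·3!·1!) = 1/12
  k=1: −1/(1!·0!·1!·0!·4!·2!) = -1/48
Σ = 1/16  ⇒  CG² = 512/7·1/16² = 2/7
CG = +√(2/7) = +0.534522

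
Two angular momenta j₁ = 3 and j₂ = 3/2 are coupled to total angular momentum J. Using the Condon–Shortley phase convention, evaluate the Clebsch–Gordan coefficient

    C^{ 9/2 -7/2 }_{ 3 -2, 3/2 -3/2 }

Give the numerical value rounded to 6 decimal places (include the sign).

+√(2/3) ≈ +0.816497

j₁+j₂−J=0  J+j₁−j₂=6  J−j₁+j₂=3  j₁+j₂+J+1=10
(j₁±m₁, j₂±m₂, J±M) = (1,5,0,3,1,8)
P² = 345600
sum k=0..0:
  [0] +1/720 = 1/720
S = 1/720
C² = P²·S² = 2/3 ; C = +0.816497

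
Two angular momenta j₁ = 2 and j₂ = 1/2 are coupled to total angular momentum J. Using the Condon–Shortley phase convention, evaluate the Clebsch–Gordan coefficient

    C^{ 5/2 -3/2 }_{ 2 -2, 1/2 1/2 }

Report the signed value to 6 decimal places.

√[6·0!4!1!/6! · 0!4!1!0!1!4!] = √(576/5)
  +(−1)^0/∏(0,0,4,1,0,0)! = 1/24  (running 1/24)
⟨..|..⟩ = √(576/5)·(1/24) = +0.447214

+0.447214  (= +√(1/5))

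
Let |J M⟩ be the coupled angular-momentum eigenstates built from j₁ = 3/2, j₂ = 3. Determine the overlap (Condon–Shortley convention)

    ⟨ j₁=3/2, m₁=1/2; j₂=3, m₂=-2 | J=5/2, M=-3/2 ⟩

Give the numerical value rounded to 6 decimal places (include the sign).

+0.267261  (= +√(1/14))

j₁+j₂−J=2  J+j₁−j₂=1  J−j₁+j₂=4  j₁+j₂+J+1=8
(j₁±m₁, j₂±m₂, J±M) = (2,1,1,5,1,4)
P² = 288/7
sum k=0..1:
  [0] +1/12 = 1/12
  [1] −1/24 = -1/24
S = 1/24
C² = P²·S² = 1/14 ; C = +0.267261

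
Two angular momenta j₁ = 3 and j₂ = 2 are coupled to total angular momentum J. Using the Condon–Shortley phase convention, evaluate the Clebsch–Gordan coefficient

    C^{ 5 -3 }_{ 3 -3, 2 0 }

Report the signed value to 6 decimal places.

j₁+j₂−J=0  J+j₁−j₂=6  J−j₁+j₂=4  j₁+j₂+J+1=11
(j₁±m₁, j₂±m₂, J±M) = (0,6,2,2,2,8)
P² = 1105920
sum k=0..0:
  [0] +1/2880 = 1/2880
S = 1/2880
C² = P²·S² = 2/15 ; C = +0.365148

+0.365148  (= +√(2/15))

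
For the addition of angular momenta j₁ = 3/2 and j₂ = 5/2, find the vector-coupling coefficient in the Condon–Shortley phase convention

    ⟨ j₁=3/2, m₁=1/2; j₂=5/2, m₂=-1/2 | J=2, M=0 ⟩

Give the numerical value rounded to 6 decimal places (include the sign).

−√(1/14) = -0.267261

triangle: 2!·1!·3!/7! = 12/5040
(j±m)!: 2!·1!·2!·3!·2!·2! = 96
prefactor² = (2J+1)·Δ·N² = 8/7
  k=0: +1/(0!·2!·1!·2!·0!·1!) = 1/4
  k=1: −1/(1!·1!·0!·1!·1!·2!) = -1/2
Σ = -1/4  ⇒  CG² = 8/7·(-1/4)² = 1/14
CG = −√(1/14) = -0.267261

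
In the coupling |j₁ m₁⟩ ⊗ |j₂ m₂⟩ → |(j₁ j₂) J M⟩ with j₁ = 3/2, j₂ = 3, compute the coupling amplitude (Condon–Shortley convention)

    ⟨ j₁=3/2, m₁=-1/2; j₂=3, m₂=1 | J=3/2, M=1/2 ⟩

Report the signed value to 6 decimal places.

j₁+j₂−J=3  J+j₁−j₂=0  J−j₁+j₂=3  j₁+j₂+J+1=7
(j₁±m₁, j₂±m₂, J±M) = (1,2,4,2,2,1)
P² = 192/35
sum k=2..2:
  [2] +1/4 = 1/4
S = 1/4
C² = P²·S² = 12/35 ; C = +0.585540

+√(12/35) = +0.585540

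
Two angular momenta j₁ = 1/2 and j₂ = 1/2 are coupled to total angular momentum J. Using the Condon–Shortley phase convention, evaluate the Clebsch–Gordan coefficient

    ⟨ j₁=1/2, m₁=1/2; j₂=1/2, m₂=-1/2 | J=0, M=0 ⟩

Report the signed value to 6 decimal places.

√[1·1!0!0!/2! · 1!0!0!1!0!0!] = √(1/2)
  +(−1)^0/∏(0,1,0,0,0,0)! = 1  (running 1)
⟨..|..⟩ = √(1/2)·(1) = +0.707107

+√(1/2) = +0.707107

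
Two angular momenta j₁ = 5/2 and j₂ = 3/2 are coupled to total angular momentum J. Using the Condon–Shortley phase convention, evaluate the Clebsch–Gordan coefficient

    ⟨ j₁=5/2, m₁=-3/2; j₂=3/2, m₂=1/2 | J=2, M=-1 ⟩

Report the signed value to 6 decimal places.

j₁+j₂−J=2  J+j₁−j₂=3  J−j₁+j₂=1  j₁+j₂+J+1=7
(j₁±m₁, j₂±m₂, J±M) = (1,4,2,1,1,3)
P² = 24/7
sum k=1..2:
  [1] −1/6 = -1/6
  [2] +1/4 = 1/4
S = 1/12
C² = P²·S² = 1/42 ; C = +0.154303

+√(1/42) ≈ +0.154303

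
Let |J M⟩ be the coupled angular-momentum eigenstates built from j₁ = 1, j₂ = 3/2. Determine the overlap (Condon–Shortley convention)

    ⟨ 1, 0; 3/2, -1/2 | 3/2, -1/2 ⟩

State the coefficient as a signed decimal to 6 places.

triangle: 1!·1!·2!/5! = 2/120
(j±m)!: 1!·1!·1!·2!·1!·2! = 4
prefactor² = (2J+1)·Δ·N² = 4/15
  k=0: +1/(0!·1!·1!·1!·0!·1!) = 1
  k=1: −1/(1!·0!·0!·0!·1!·2!) = -1/2
Σ = 1/2  ⇒  CG² = 4/15·1/2² = 1/15
CG = +√(1/15) = +0.258199

+0.258199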